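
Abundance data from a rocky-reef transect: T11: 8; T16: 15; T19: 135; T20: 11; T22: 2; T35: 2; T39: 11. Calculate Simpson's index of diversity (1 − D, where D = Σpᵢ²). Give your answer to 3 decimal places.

0.446

Total N = 8+15+135+11+2+2+11 = 184, so the proportions are 0.04348, 0.08152, 0.7337, 0.05978, 0.01087, 0.01087, 0.05978 (working shown to 5 dp, full precision carried).
D = 0.04348² + 0.08152² + 0.7337² + 0.05978² + 0.01087² + 0.01087² + 0.05978² = 0.00189 + 0.00665 + 0.53831 + 0.00357 + 0.00012 + 0.00012 + 0.00357 = 0.55423.
So 1 − D = 0.44577, i.e. 0.446 to 3 decimal places.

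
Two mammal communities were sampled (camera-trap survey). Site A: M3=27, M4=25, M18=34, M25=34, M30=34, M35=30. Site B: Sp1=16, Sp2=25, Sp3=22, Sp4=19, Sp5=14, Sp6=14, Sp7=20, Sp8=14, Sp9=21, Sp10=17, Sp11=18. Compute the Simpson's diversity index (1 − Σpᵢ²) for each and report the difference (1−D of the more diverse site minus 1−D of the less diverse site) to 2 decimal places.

Site A: N=184, proportions 0.1467, 0.1359, 0.1848, 0.1848, 0.1848, 0.163, giving 1−D = 0.8310 (working shown to 4 dp, full precision carried).
Site B: N=200, proportions 0.08, 0.125, 0.11, 0.095, 0.07, 0.07, 0.1, 0.07, 0.105, 0.085, 0.09, giving 1−D = 0.9058.
Difference = |0.8310 − 0.9058| = 0.0748, i.e. 0.07 to 2 decimal places.

0.07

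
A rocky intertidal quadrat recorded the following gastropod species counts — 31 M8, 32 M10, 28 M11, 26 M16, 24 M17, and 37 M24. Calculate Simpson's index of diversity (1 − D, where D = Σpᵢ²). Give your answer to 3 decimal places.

Total N = 31+32+28+26+24+37 = 178, so the proportions are 0.17416, 0.17978, 0.1573, 0.14607, 0.13483, 0.20787 (working shown to 5 dp, full precision carried).
D = 0.17416² + 0.17978² + 0.1573² + 0.14607² + 0.13483² + 0.20787² = 0.03033 + 0.03232 + 0.02474 + 0.02134 + 0.01818 + 0.04321 = 0.17012.
So 1 − D = 0.82988, i.e. 0.830 to 3 decimal places.

0.830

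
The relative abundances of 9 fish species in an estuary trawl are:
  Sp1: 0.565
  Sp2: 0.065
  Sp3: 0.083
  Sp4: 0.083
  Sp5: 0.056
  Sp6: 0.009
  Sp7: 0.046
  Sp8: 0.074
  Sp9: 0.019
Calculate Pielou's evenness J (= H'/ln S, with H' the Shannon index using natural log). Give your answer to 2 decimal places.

0.69

H' = −Σ pᵢ ln pᵢ = −((-0.3226) + (-0.1777) + (-0.2066) + (-0.2066) + (-0.1614) + (-0.0424) + (-0.1416) + (-0.1927) + (-0.0753)) = 1.5268 (working shown to 4 dp, full precision carried).
With S = 9 species, ln S = 2.1972, so J = 1.5268/2.1972 = 0.6949, i.e. 0.69 to 2 decimal places.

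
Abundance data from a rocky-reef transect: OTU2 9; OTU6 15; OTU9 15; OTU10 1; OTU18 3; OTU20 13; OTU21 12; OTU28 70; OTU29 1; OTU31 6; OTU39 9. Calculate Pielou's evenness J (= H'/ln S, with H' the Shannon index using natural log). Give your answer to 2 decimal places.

0.76

Total N = 9+15+15+1+3+13+12+70+1+6+9 = 154, so the proportions are 0.0584, 0.0974, 0.0974, 0.0065, 0.0195, 0.0844, 0.0779, 0.4545, 0.0065, 0.039, 0.0584 (working shown to 4 dp, full precision carried).
H' = −Σ pᵢ ln pᵢ = −((-0.1660) + (-0.2268) + (-0.2268) + (-0.0327) + (-0.0767) + (-0.2087) + (-0.1989) + (-0.3584) + (-0.0327) + (-0.1264) + (-0.1660)) = 1.8201.
With S = 11 species, ln S = 2.3979, so J = 1.8201/2.3979 = 0.7590, i.e. 0.76 to 2 decimal places.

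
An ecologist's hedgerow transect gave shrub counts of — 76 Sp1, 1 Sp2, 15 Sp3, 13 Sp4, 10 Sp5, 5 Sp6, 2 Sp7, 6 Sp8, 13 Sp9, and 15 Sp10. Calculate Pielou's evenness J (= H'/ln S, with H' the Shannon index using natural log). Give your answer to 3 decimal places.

Total N = 76+1+15+13+10+5+2+6+13+15 = 156, so the proportions are 0.48718, 0.00641, 0.09615, 0.08333, 0.0641, 0.03205, 0.01282, 0.03846, 0.08333, 0.09615 (working shown to 5 dp, full precision carried).
H' = −Σ pᵢ ln pᵢ = −((-0.35034) + (-0.03237) + (-0.22517) + (-0.20708) + (-0.17611) + (-0.11027) + (-0.05586) + (-0.12531) + (-0.20708) + (-0.22517)) = 1.71475.
With S = 10 species, ln S = 2.30259, so J = 1.71475/2.30259 = 0.74471, i.e. 0.745 to 3 decimal places.

0.745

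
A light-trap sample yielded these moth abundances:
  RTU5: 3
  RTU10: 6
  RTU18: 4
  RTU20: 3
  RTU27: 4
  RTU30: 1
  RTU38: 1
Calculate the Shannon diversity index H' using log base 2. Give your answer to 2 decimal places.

2.59

Total N = 3+6+4+3+4+1+1 = 22, so the proportions are 0.13636, 0.27273, 0.18182, 0.13636, 0.18182, 0.04545, 0.04545 (working shown to 5 dp, full precision carried).
Each pᵢ log₂ pᵢ term: 0.13636×(-2.87447)=-0.39197, 0.27273×(-1.87447)=-0.51122, 0.18182×(-2.45943)=-0.44717, 0.13636×(-2.87447)=-0.39197, 0.18182×(-2.45943)=-0.44717, 0.04545×(-4.45943)=-0.20270, 0.04545×(-4.45943)=-0.20270.
Sum = -2.59491, so H' = 2.59.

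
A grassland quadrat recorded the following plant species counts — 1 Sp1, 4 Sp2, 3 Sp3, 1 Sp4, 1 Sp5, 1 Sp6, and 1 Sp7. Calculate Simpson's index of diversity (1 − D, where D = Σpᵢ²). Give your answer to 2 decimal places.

Total N = 1+4+3+1+1+1+1 = 12, so the proportions are 0.0833, 0.3333, 0.25, 0.0833, 0.0833, 0.0833, 0.0833 (working shown to 4 dp, full precision carried).
D = 0.0833² + 0.3333² + 0.25² + 0.0833² + 0.0833² + 0.0833² + 0.0833² = 0.0069 + 0.1111 + 0.0625 + 0.0069 + 0.0069 + 0.0069 + 0.0069 = 0.2083.
So 1 − D = 0.7917, i.e. 0.79 to 2 decimal places.

0.79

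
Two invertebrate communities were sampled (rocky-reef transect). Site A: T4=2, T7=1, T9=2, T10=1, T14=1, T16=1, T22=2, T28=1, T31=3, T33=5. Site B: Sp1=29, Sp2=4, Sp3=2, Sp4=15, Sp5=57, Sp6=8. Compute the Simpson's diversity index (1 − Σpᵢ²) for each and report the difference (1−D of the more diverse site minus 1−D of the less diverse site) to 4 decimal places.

Site A: N=19, proportions 0.1052632, 0.0526316, 0.1052632, 0.0526316, 0.0526316, 0.0526316, 0.1052632, 0.0526316, 0.1578947, 0.2631579, giving 1−D = 0.8587258 (working shown to 7 dp, full precision carried).
Site B: N=115, proportions 0.2521739, 0.0347826, 0.0173913, 0.1304348, 0.4956522, 0.0695652, giving 1−D = 0.6673724.
Difference = |0.8587258 − 0.6673724| = 0.1913534, i.e. 0.1914 to 4 decimal places.

0.1914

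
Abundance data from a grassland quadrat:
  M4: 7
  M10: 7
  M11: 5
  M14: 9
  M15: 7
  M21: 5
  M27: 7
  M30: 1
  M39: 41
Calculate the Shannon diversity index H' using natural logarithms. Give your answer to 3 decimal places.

Total N = 7+7+5+9+7+5+7+1+41 = 89, so the proportions are 0.07865, 0.07865, 0.05618, 0.10112, 0.07865, 0.05618, 0.07865, 0.01124, 0.46067 (working shown to 5 dp, full precision carried).
Each pᵢ ln pᵢ term: 0.07865×(-2.54273)=-0.19999, 0.07865×(-2.54273)=-0.19999, 0.05618×(-2.87920)=-0.16175, 0.10112×(-2.29141)=-0.23172, 0.07865×(-2.54273)=-0.19999, 0.05618×(-2.87920)=-0.16175, 0.07865×(-2.54273)=-0.19999, 0.01124×(-4.48864)=-0.05043, 0.46067×(-0.77506)=-0.35705.
Sum = -1.76267, so H' = 1.763.

1.763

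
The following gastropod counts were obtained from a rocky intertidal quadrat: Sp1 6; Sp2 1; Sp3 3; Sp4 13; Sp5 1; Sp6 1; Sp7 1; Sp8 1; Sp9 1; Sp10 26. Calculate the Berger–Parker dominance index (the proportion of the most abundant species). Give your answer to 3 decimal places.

0.481

Total N = 6+1+3+13+1+1+1+1+1+26 = 54, so the proportions are 0.11111, 0.01852, 0.05556, 0.24074, 0.01852, 0.01852, 0.01852, 0.01852, 0.01852, 0.48148 (working shown to 5 dp, full precision carried).
The largest proportion is 0.48148, i.e. d = 0.481 to 3 decimal places.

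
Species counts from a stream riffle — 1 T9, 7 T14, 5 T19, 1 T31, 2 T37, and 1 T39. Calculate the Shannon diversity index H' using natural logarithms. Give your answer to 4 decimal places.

1.4770

Total N = 1+7+5+1+2+1 = 17, so the proportions are 0.058824, 0.411765, 0.294118, 0.058824, 0.117647, 0.058824 (working shown to 6 dp, full precision carried).
Each pᵢ ln pᵢ term: 0.058824×(-2.833213)=-0.166660, 0.411765×(-0.887303)=-0.365360, 0.294118×(-1.223775)=-0.359934, 0.058824×(-2.833213)=-0.166660, 0.117647×(-2.140066)=-0.251772, 0.058824×(-2.833213)=-0.166660.
Sum = -1.477045, so H' = 1.4770.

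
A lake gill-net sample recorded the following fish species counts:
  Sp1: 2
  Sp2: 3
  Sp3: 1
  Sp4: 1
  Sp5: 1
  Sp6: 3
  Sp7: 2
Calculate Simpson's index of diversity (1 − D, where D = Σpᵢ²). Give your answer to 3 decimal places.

0.828

Total N = 2+3+1+1+1+3+2 = 13, so the proportions are 0.15385, 0.23077, 0.07692, 0.07692, 0.07692, 0.23077, 0.15385 (working shown to 5 dp, full precision carried).
D = 0.15385² + 0.23077² + 0.07692² + 0.07692² + 0.07692² + 0.23077² + 0.15385² = 0.02367 + 0.05325 + 0.00592 + 0.00592 + 0.00592 + 0.05325 + 0.02367 = 0.17160.
So 1 − D = 0.82840, i.e. 0.828 to 3 decimal places.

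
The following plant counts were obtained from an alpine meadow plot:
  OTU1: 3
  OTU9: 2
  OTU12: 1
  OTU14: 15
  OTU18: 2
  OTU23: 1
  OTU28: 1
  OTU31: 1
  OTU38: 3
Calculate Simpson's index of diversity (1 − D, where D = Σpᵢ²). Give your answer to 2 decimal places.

0.70

Total N = 3+2+1+15+2+1+1+1+3 = 29, so the proportions are 0.1034, 0.069, 0.0345, 0.5172, 0.069, 0.0345, 0.0345, 0.0345, 0.1034 (working shown to 4 dp, full precision carried).
D = 0.1034² + 0.069² + 0.0345² + 0.5172² + 0.069² + 0.0345² + 0.0345² + 0.0345² + 0.1034² = 0.0107 + 0.0048 + 0.0012 + 0.2675 + 0.0048 + 0.0012 + 0.0012 + 0.0012 + 0.0107 = 0.3032.
So 1 − D = 0.6968, i.e. 0.70 to 2 decimal places.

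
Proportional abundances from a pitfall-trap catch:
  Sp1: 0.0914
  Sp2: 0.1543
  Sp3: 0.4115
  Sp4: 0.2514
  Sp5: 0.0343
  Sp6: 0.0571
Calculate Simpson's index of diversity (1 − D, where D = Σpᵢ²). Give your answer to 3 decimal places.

D = 0.0914² + 0.1543² + 0.4115² + 0.2514² + 0.0343² + 0.0571² = 0.00835 + 0.02381 + 0.16933 + 0.06320 + 0.00118 + 0.00326 = 0.26913 (working shown to 5 dp, full precision carried).
So 1 − D = 0.73087, i.e. 0.731 to 3 decimal places.

0.731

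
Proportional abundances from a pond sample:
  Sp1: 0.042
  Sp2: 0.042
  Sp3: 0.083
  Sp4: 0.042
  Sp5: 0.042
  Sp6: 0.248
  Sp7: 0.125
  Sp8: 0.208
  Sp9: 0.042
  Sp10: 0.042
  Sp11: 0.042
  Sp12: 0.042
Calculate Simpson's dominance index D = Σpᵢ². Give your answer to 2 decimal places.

D = 0.042² + 0.042² + 0.083² + 0.042² + 0.042² + 0.248² + 0.125² + 0.208² + 0.042² + 0.042² + 0.042² + 0.042² = 0.0018 + 0.0018 + 0.0069 + 0.0018 + 0.0018 + 0.0615 + 0.0156 + 0.0433 + 0.0018 + 0.0018 + 0.0018 + 0.0018 = 0.1414 (working shown to 4 dp, full precision carried).
To 2 decimal places, D = 0.14.

0.14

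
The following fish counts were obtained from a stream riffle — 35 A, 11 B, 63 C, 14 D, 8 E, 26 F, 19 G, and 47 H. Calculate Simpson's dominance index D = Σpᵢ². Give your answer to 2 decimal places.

0.18

Total N = 35+11+63+14+8+26+19+47 = 223, so the proportions are 0.157, 0.0493, 0.2825, 0.0628, 0.0359, 0.1166, 0.0852, 0.2108 (working shown to 4 dp, full precision carried).
D = 0.157² + 0.0493² + 0.2825² + 0.0628² + 0.0359² + 0.1166² + 0.0852² + 0.2108² = 0.0246 + 0.0024 + 0.0798 + 0.0039 + 0.0013 + 0.0136 + 0.0073 + 0.0444 = 0.1774.
To 2 decimal places, D = 0.18.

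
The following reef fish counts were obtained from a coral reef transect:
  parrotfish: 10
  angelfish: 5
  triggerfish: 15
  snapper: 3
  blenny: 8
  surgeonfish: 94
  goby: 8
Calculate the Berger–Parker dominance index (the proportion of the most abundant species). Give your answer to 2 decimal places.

0.66

Total N = 10+5+15+3+8+94+8 = 143, so the proportions are 0.0699, 0.035, 0.1049, 0.021, 0.0559, 0.6573, 0.0559 (working shown to 4 dp, full precision carried).
The largest proportion is 0.6573, i.e. d = 0.66 to 2 decimal places.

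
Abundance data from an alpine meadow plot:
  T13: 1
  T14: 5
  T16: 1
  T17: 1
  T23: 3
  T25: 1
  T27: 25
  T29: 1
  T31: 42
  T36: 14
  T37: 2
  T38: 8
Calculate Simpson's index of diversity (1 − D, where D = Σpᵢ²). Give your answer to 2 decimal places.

Total N = 1+5+1+1+3+1+25+1+42+14+2+8 = 104, so the proportions are 0.0096, 0.0481, 0.0096, 0.0096, 0.0288, 0.0096, 0.2404, 0.0096, 0.4038, 0.1346, 0.0192, 0.0769 (working shown to 4 dp, full precision carried).
D = 0.0096² + 0.0481² + 0.0096² + 0.0096² + 0.0288² + 0.0096² + 0.2404² + 0.0096² + 0.4038² + 0.1346² + 0.0192² + 0.0769² = 0.0001 + 0.0023 + 0.0001 + 0.0001 + 0.0008 + 0.0001 + 0.0578 + 0.0001 + 0.1631 + 0.0181 + 0.0004 + 0.0059 = 0.2489.
So 1 − D = 0.7511, i.e. 0.75 to 2 decimal places.

0.75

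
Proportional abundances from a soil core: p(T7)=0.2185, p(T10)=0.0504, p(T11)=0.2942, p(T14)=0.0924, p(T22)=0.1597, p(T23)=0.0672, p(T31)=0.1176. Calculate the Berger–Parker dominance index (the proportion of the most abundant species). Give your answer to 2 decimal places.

0.29

The largest proportion is 0.2942, i.e. d = 0.29 to 2 decimal places.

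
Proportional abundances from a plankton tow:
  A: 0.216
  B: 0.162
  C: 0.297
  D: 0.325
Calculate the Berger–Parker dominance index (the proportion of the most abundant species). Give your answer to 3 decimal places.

The largest proportion is 0.325, i.e. d = 0.325 to 3 decimal places.

0.325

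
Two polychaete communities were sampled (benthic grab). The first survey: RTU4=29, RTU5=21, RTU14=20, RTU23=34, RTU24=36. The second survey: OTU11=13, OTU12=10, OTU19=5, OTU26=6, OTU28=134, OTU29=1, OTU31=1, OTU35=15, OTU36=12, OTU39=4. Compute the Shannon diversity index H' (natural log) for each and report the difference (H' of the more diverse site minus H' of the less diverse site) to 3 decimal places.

The first survey: N=140, proportions 0.20714, 0.15, 0.14286, 0.24286, 0.25714, giving H' = 1.58161 (working shown to 5 dp, full precision carried).
The second survey: N=201, proportions 0.06468, 0.04975, 0.02488, 0.02985, 0.66667, 0.00498, 0.00498, 0.07463, 0.0597, 0.0199, giving H' = 1.28607.
Difference = |1.58161 − 1.28607| = 0.29554, i.e. 0.296 to 3 decimal places.

0.296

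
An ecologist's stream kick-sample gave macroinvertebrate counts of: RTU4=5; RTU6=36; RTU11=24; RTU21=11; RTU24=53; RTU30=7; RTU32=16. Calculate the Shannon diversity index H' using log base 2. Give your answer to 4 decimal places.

2.4252

Total N = 5+36+24+11+53+7+16 = 152, so the proportions are 0.032895, 0.236842, 0.157895, 0.072368, 0.348684, 0.046053, 0.105263 (working shown to 6 dp, full precision carried).
Each pᵢ log₂ pᵢ term: 0.032895×(-4.925999)=-0.162039, 0.236842×(-2.078003)=-0.492158, 0.157895×(-2.662965)=-0.420468, 0.072368×(-3.788496)=-0.274167, 0.348684×(-1.520007)=-0.530002, 0.046053×(-4.440573)=-0.204500, 0.105263×(-3.247928)=-0.341887.
Sum = -2.425223, so H' = 2.4252.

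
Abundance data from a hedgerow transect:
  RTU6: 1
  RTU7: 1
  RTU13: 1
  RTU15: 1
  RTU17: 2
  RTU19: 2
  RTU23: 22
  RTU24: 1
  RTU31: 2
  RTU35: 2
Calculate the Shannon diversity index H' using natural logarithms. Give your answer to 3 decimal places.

Total N = 1+1+1+1+2+2+22+1+2+2 = 35, so the proportions are 0.02857, 0.02857, 0.02857, 0.02857, 0.05714, 0.05714, 0.62857, 0.02857, 0.05714, 0.05714 (working shown to 5 dp, full precision carried).
Each pᵢ ln pᵢ term: 0.02857×(-3.55535)=-0.10158, 0.02857×(-3.55535)=-0.10158, 0.02857×(-3.55535)=-0.10158, 0.02857×(-3.55535)=-0.10158, 0.05714×(-2.86220)=-0.16355, 0.05714×(-2.86220)=-0.16355, 0.62857×(-0.46431)=-0.29185, 0.02857×(-3.55535)=-0.10158, 0.05714×(-2.86220)=-0.16355, 0.05714×(-2.86220)=-0.16355.
Sum = -1.45397, so H' = 1.454.

1.454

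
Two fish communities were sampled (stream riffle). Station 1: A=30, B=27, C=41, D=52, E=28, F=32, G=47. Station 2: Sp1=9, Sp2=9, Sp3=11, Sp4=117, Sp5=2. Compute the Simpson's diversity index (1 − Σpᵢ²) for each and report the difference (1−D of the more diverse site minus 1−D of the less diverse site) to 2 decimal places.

Station 1: N=257, proportions 0.1167, 0.1051, 0.1595, 0.2023, 0.1089, 0.1245, 0.1829, giving 1−D = 0.8481 (working shown to 4 dp, full precision carried).
Station 2: N=148, proportions 0.0608, 0.0608, 0.0743, 0.7905, 0.0135, giving 1−D = 0.3619.
Difference = |0.8481 − 0.3619| = 0.4862, i.e. 0.49 to 2 decimal places.

0.49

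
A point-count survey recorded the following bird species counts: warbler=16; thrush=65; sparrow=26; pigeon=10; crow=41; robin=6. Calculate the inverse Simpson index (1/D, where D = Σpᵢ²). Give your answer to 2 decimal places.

3.86

Total N = 16+65+26+10+41+6 = 164, so the proportions are 0.097561, 0.396341, 0.158537, 0.060976, 0.25, 0.036585 (working shown to 6 dp, full precision carried).
D = 0.097561² + 0.396341² + 0.158537² + 0.060976² + 0.25² + 0.036585² = 0.009518 + 0.157087 + 0.025134 + 0.003718 + 0.062500 + 0.001338 = 0.259295.
So 1/D = 3.8566, i.e. 3.86 to 2 decimal places.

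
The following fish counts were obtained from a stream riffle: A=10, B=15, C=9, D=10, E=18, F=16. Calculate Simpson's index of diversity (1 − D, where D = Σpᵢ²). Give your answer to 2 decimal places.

Total N = 10+15+9+10+18+16 = 78, so the proportions are 0.1282, 0.1923, 0.1154, 0.1282, 0.2308, 0.2051 (working shown to 4 dp, full precision carried).
D = 0.1282² + 0.1923² + 0.1154² + 0.1282² + 0.2308² + 0.2051² = 0.0164 + 0.0370 + 0.0133 + 0.0164 + 0.0533 + 0.0421 = 0.1785.
So 1 − D = 0.8215, i.e. 0.82 to 2 decimal places.

0.82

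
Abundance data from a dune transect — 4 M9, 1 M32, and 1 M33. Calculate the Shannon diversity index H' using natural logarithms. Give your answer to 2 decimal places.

0.87

Total N = 4+1+1 = 6, so the proportions are 0.6667, 0.1667, 0.1667 (working shown to 4 dp, full precision carried).
Each pᵢ ln pᵢ term: 0.6667×(-0.4055)=-0.2703, 0.1667×(-1.7918)=-0.2986, 0.1667×(-1.7918)=-0.2986.
Sum = -0.8676, so H' = 0.87.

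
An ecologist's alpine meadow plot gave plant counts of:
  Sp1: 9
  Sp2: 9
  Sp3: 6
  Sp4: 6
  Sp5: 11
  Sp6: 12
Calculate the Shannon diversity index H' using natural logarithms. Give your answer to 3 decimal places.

1.758

Total N = 9+9+6+6+11+12 = 53, so the proportions are 0.16981, 0.16981, 0.11321, 0.11321, 0.20755, 0.22642 (working shown to 5 dp, full precision carried).
Each pᵢ ln pᵢ term: 0.16981×(-1.77307)=-0.30109, 0.16981×(-1.77307)=-0.30109, 0.11321×(-2.17853)=-0.24663, 0.11321×(-2.17853)=-0.24663, 0.20755×(-1.57240)=-0.32635, 0.22642×(-1.48539)=-0.33631.
Sum = -1.75809, so H' = 1.758.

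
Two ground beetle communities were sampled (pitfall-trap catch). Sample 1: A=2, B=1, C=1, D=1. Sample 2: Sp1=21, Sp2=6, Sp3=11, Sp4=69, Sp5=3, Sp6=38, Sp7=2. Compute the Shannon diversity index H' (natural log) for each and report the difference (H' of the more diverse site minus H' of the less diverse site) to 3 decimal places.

Sample 1: N=5, proportions 0.4, 0.2, 0.2, 0.2, giving H' = 1.33218 (working shown to 5 dp, full precision carried).
Sample 2: N=150, proportions 0.14, 0.04, 0.07333, 0.46, 0.02, 0.25333, 0.01333, giving H' = 1.43646.
Difference = |1.33218 − 1.43646| = 0.10428, i.e. 0.104 to 3 decimal places.

0.104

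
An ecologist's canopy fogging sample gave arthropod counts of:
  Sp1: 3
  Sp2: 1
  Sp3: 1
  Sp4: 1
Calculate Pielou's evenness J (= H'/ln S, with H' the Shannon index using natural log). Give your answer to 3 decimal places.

Total N = 3+1+1+1 = 6, so the proportions are 0.5, 0.16667, 0.16667, 0.16667 (working shown to 5 dp, full precision carried).
H' = −Σ pᵢ ln pᵢ = −((-0.34657) + (-0.29863) + (-0.29863) + (-0.29863)) = 1.24245.
With S = 4 species, ln S = 1.38629, so J = 1.24245/1.38629 = 0.89624, i.e. 0.896 to 3 decimal places.

0.896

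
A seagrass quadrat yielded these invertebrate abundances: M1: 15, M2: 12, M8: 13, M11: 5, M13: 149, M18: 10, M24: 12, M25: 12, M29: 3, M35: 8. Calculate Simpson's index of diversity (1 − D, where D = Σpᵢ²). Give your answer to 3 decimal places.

Total N = 15+12+13+5+149+10+12+12+3+8 = 239, so the proportions are 0.06276, 0.05021, 0.05439, 0.02092, 0.62343, 0.04184, 0.05021, 0.05021, 0.01255, 0.03347 (working shown to 5 dp, full precision carried).
D = 0.06276² + 0.05021² + 0.05439² + 0.02092² + 0.62343² + 0.04184² + 0.05021² + 0.05021² + 0.01255² + 0.03347² = 0.00394 + 0.00252 + 0.00296 + 0.00044 + 0.38867 + 0.00175 + 0.00252 + 0.00252 + 0.00016 + 0.00112 = 0.40659.
So 1 − D = 0.59341, i.e. 0.593 to 3 decimal places.

0.593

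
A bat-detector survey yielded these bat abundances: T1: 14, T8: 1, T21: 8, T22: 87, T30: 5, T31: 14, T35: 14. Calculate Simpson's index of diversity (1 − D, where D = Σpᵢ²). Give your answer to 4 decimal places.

0.5967

Total N = 14+1+8+87+5+14+14 = 143, so the proportions are 0.097902, 0.006993, 0.055944, 0.608392, 0.034965, 0.097902, 0.097902 (working shown to 6 dp, full precision carried).
D = 0.097902² + 0.006993² + 0.055944² + 0.608392² + 0.034965² + 0.097902² + 0.097902² = 0.009585 + 0.000049 + 0.003130 + 0.370140 + 0.001223 + 0.009585 + 0.009585 = 0.403296.
So 1 − D = 0.596704, i.e. 0.5967 to 4 decimal places.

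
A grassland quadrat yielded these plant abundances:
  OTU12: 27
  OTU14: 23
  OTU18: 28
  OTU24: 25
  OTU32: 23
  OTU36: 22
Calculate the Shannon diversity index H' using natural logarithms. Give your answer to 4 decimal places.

1.7878

Total N = 27+23+28+25+23+22 = 148, so the proportions are 0.182432, 0.155405, 0.189189, 0.168919, 0.155405, 0.148649 (working shown to 6 dp, full precision carried).
Each pᵢ ln pᵢ term: 0.182432×(-1.701375)=-0.310386, 0.155405×(-1.861718)=-0.289321, 0.189189×(-1.665008)=-0.315001, 0.168919×(-1.778336)=-0.300395, 0.155405×(-1.861718)=-0.289321, 0.148649×(-1.906170)=-0.283350.
Sum = -1.787774, so H' = 1.7878.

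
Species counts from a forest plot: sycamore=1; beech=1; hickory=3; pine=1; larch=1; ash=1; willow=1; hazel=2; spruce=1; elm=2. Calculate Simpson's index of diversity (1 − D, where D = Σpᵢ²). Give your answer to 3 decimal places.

Total N = 1+1+3+1+1+1+1+2+1+2 = 14, so the proportions are 0.07143, 0.07143, 0.21429, 0.07143, 0.07143, 0.07143, 0.07143, 0.14286, 0.07143, 0.14286 (working shown to 5 dp, full precision carried).
D = 0.07143² + 0.07143² + 0.21429² + 0.07143² + 0.07143² + 0.07143² + 0.07143² + 0.14286² + 0.07143² + 0.14286² = 0.00510 + 0.00510 + 0.04592 + 0.00510 + 0.00510 + 0.00510 + 0.00510 + 0.02041 + 0.00510 + 0.02041 = 0.12245.
So 1 − D = 0.87755, i.e. 0.878 to 3 decimal places.

0.878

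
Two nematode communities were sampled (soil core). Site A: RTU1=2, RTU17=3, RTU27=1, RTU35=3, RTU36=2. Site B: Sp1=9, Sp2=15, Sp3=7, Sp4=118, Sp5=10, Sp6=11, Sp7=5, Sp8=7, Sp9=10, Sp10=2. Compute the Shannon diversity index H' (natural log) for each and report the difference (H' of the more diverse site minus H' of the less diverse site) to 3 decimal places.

Site A: N=11, proportions 0.18182, 0.27273, 0.09091, 0.27273, 0.18182, giving H' = 1.54660 (working shown to 5 dp, full precision carried).
Site B: N=194, proportions 0.04639, 0.07732, 0.03608, 0.60825, 0.05155, 0.0567, 0.02577, 0.03608, 0.05155, 0.01031, giving H' = 1.49239.
Difference = |1.54660 − 1.49239| = 0.05421, i.e. 0.054 to 3 decimal places.

0.054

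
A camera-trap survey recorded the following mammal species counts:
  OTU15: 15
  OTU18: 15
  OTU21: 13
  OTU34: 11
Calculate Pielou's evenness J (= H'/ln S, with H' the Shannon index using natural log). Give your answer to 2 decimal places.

0.99

Total N = 15+15+13+11 = 54, so the proportions are 0.2778, 0.2778, 0.2407, 0.2037 (working shown to 4 dp, full precision carried).
H' = −Σ pᵢ ln pᵢ = −((-0.3558) + (-0.3558) + (-0.3428) + (-0.3241)) = 1.3786.
With S = 4 species, ln S = 1.3863, so J = 1.3786/1.3863 = 0.9944, i.e. 0.99 to 2 decimal places.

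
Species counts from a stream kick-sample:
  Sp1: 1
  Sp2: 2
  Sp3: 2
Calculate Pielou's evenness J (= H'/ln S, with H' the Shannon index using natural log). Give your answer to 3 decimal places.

0.960

Total N = 1+2+2 = 5, so the proportions are 0.2, 0.4, 0.4 (working shown to 5 dp, full precision carried).
H' = −Σ pᵢ ln pᵢ = −((-0.32189) + (-0.36652) + (-0.36652)) = 1.05492.
With S = 3 species, ln S = 1.09861, so J = 1.05492/1.09861 = 0.96023, i.e. 0.960 to 3 decimal places.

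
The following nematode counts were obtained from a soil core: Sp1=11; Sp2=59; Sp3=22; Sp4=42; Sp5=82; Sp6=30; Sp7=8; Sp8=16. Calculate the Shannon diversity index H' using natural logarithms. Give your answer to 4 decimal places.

Total N = 11+59+22+42+82+30+8+16 = 270, so the proportions are 0.040741, 0.218519, 0.081481, 0.155556, 0.303704, 0.111111, 0.02963, 0.059259 (working shown to 6 dp, full precision carried).
Each pᵢ ln pᵢ term: 0.040741×(-3.200527)=-0.130392, 0.218519×(-1.520885)=-0.332341, 0.081481×(-2.507380)=-0.204305, 0.155556×(-1.860752)=-0.289450, 0.303704×(-1.191703)=-0.361925, 0.111111×(-2.197225)=-0.244136, 0.02963×(-3.518980)=-0.104266, 0.059259×(-2.825833)=-0.167457.
Sum = -1.834272, so H' = 1.8343.

1.8343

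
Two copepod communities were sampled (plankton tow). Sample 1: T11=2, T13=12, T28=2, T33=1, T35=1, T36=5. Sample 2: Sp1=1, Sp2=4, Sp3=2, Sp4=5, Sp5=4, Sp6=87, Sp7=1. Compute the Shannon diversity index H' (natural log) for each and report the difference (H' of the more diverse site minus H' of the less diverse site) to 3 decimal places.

Sample 1: N=23, proportions 0.086957, 0.521739, 0.086957, 0.043478, 0.043478, 0.217391, giving H' = 1.368596 (working shown to 6 dp, full precision carried).
Sample 2: N=104, proportions 0.009615, 0.038462, 0.019231, 0.048077, 0.038462, 0.836538, 0.009615, giving H' = 0.711142.
Difference = |1.368596 − 0.711142| = 0.657454, i.e. 0.657 to 3 decimal places.

0.657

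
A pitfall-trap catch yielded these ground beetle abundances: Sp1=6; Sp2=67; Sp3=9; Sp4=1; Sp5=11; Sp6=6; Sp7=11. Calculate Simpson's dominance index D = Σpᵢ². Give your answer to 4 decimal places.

Total N = 6+67+9+1+11+6+11 = 111, so the proportions are 0.054054, 0.603604, 0.081081, 0.009009, 0.099099, 0.054054, 0.099099 (working shown to 6 dp, full precision carried).
D = 0.054054² + 0.603604² + 0.081081² + 0.009009² + 0.099099² + 0.054054² + 0.099099² = 0.002922 + 0.364337 + 0.006574 + 0.000081 + 0.009821 + 0.002922 + 0.009821 = 0.396478.
To 4 decimal places, D = 0.3965.

0.3965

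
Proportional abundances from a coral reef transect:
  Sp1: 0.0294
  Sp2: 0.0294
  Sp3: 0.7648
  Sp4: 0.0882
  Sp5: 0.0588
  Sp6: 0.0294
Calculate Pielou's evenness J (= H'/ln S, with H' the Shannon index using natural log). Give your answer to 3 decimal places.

H' = −Σ pᵢ ln pᵢ = −((-0.10369) + (-0.10369) + (-0.20507) + (-0.21416) + (-0.16662) + (-0.10369)) = 0.89691 (working shown to 5 dp, full precision carried).
With S = 6 species, ln S = 1.79176, so J = 0.89691/1.79176 = 0.50058, i.e. 0.501 to 3 decimal places.

0.501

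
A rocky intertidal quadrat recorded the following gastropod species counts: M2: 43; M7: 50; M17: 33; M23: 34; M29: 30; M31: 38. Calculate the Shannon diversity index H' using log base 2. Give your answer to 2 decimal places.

2.56

Total N = 43+50+33+34+30+38 = 228, so the proportions are 0.1886, 0.2193, 0.1447, 0.1491, 0.1316, 0.1667 (working shown to 4 dp, full precision carried).
Each pᵢ log₂ pᵢ term: 0.1886×(-2.4066)=-0.4539, 0.2193×(-2.1890)=-0.4801, 0.1447×(-2.7885)=-0.4036, 0.1491×(-2.7454)=-0.4094, 0.1316×(-2.9260)=-0.3850, 0.1667×(-2.5850)=-0.4308.
Sum = -2.5628, so H' = 2.56.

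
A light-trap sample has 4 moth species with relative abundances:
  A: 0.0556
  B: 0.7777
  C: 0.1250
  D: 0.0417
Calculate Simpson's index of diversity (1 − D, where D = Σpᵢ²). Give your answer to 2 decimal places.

D = 0.0556² + 0.7777² + 0.125² + 0.0417² = 0.0031 + 0.6048 + 0.0156 + 0.0017 = 0.6253 (working shown to 4 dp, full precision carried).
So 1 − D = 0.3747, i.e. 0.37 to 2 decimal places.

0.37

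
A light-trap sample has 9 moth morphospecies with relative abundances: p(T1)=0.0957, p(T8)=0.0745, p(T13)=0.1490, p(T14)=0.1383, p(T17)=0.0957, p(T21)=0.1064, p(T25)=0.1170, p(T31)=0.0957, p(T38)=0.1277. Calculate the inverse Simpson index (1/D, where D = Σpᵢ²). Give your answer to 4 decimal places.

D = 0.0957² + 0.0745² + 0.149² + 0.1383² + 0.0957² + 0.1064² + 0.117² + 0.0957² + 0.1277² = 0.00915849 + 0.00555025 + 0.02220100 + 0.01912689 + 0.00915849 + 0.01132096 + 0.01368900 + 0.00915849 + 0.01630729 = 0.11567086 (working shown to 8 dp, full precision carried).
So 1/D = 8.645220, i.e. 8.6452 to 4 decimal places.

8.6452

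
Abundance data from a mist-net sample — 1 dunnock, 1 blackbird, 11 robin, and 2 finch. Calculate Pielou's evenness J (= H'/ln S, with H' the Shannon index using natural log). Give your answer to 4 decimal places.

0.6183

Total N = 1+1+11+2 = 15, so the proportions are 0.066667, 0.066667, 0.733333, 0.133333 (working shown to 6 dp, full precision carried).
H' = −Σ pᵢ ln pᵢ = −((-0.180537) + (-0.180537) + (-0.227447) + (-0.268654)) = 0.857174.
With S = 4 species, ln S = 1.386294, so J = 0.857174/1.386294 = 0.618320, i.e. 0.6183 to 4 decimal places.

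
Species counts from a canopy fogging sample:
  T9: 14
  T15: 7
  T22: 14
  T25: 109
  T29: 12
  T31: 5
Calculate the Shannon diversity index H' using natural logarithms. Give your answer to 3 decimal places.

1.127

Total N = 14+7+14+109+12+5 = 161, so the proportions are 0.08696, 0.04348, 0.08696, 0.67702, 0.07453, 0.03106 (working shown to 5 dp, full precision carried).
Each pᵢ ln pᵢ term: 0.08696×(-2.44235)=-0.21238, 0.04348×(-3.13549)=-0.13633, 0.08696×(-2.44235)=-0.21238, 0.67702×(-0.39006)=-0.26408, 0.07453×(-2.59650)=-0.19353, 0.03106×(-3.47197)=-0.10783.
Sum = -1.12651, so H' = 1.127.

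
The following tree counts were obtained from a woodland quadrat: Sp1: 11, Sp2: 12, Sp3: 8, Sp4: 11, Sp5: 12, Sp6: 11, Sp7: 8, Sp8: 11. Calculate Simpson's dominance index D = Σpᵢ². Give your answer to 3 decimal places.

Total N = 11+12+8+11+12+11+8+11 = 84, so the proportions are 0.13095, 0.14286, 0.09524, 0.13095, 0.14286, 0.13095, 0.09524, 0.13095 (working shown to 5 dp, full precision carried).
D = 0.13095² + 0.14286² + 0.09524² + 0.13095² + 0.14286² + 0.13095² + 0.09524² + 0.13095² = 0.01715 + 0.02041 + 0.00907 + 0.01715 + 0.02041 + 0.01715 + 0.00907 + 0.01715 = 0.12755.
To 3 decimal places, D = 0.128.

0.128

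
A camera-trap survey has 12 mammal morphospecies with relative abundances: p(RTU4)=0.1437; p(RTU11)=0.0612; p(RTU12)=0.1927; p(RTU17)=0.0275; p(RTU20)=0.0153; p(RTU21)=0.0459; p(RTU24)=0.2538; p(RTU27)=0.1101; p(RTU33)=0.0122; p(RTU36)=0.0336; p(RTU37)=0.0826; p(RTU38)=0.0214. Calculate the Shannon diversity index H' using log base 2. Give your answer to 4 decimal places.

Each pᵢ log₂ pᵢ term (working shown to 6 dp, full precision carried): 0.1437×(-2.798868)=-0.402197, 0.0612×(-4.030325)=-0.246656, 0.1927×(-2.375572)=-0.457773, 0.0275×(-5.184425)=-0.142572, 0.0153×(-6.030325)=-0.092264, 0.0459×(-4.445362)=-0.204042, 0.2538×(-1.978236)=-0.502076, 0.1101×(-3.183114)=-0.350461, 0.0122×(-6.356975)=-0.077555, 0.0336×(-4.895395)=-0.164485, 0.0826×(-3.597714)=-0.297171, 0.0214×(-5.546245)=-0.118690.
Sum = -3.055942, so H' = 3.0559.

3.0559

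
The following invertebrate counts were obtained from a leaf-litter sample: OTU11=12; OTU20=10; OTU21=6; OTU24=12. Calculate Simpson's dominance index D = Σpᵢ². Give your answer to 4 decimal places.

0.2650

Total N = 12+10+6+12 = 40, so the proportions are 0.3, 0.25, 0.15, 0.3 (working shown to 6 dp, full precision carried).
D = 0.3² + 0.25² + 0.15² + 0.3² = 0.090000 + 0.062500 + 0.022500 + 0.090000 = 0.265000.
To 4 decimal places, D = 0.2650.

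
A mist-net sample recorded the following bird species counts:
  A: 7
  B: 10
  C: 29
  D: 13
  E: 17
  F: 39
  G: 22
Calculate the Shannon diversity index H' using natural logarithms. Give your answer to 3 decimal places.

1.805

Total N = 7+10+29+13+17+39+22 = 137, so the proportions are 0.05109, 0.07299, 0.21168, 0.09489, 0.12409, 0.28467, 0.16058 (working shown to 5 dp, full precision carried).
Each pᵢ ln pᵢ term: 0.05109×(-2.97407)=-0.15196, 0.07299×(-2.61740)=-0.19105, 0.21168×(-1.55269)=-0.32867, 0.09489×(-2.35503)=-0.22347, 0.12409×(-2.08677)=-0.25894, 0.28467×(-1.25642)=-0.35767, 0.16058×(-1.82894)=-0.29370.
Sum = -1.80546, so H' = 1.805.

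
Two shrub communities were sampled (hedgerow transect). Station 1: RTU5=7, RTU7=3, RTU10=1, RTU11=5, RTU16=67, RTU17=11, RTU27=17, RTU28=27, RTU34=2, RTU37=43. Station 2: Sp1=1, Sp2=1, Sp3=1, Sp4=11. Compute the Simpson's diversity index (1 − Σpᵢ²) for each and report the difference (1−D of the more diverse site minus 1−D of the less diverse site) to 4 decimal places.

0.4068

Station 1: N=183, proportions 0.038251, 0.016393, 0.005464, 0.027322, 0.36612, 0.060109, 0.092896, 0.147541, 0.010929, 0.234973, giving 1−D = 0.774105 (working shown to 6 dp, full precision carried).
Station 2: N=14, proportions 0.071429, 0.071429, 0.071429, 0.785714, giving 1−D = 0.367347.
Difference = |0.774105 − 0.367347| = 0.406758, i.e. 0.4068 to 4 decimal places.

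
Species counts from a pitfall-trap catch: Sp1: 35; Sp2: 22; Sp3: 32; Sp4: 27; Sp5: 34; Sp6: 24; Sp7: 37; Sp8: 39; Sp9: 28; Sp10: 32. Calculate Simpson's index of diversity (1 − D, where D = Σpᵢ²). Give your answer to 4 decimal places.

Total N = 35+22+32+27+34+24+37+39+28+32 = 310, so the proportions are 0.112903, 0.070968, 0.103226, 0.087097, 0.109677, 0.077419, 0.119355, 0.125806, 0.090323, 0.103226 (working shown to 6 dp, full precision carried).
D = 0.112903² + 0.070968² + 0.103226² + 0.087097² + 0.109677² + 0.077419² + 0.119355² + 0.125806² + 0.090323² + 0.103226² = 0.012747 + 0.005036 + 0.010656 + 0.007586 + 0.012029 + 0.005994 + 0.014246 + 0.015827 + 0.008158 + 0.010656 = 0.102934.
So 1 − D = 0.897066, i.e. 0.8971 to 4 decimal places.

0.8971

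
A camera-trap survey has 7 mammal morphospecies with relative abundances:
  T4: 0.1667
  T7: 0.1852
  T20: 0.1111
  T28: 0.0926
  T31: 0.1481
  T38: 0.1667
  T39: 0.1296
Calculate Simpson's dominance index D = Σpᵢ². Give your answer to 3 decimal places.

D = 0.1667² + 0.1852² + 0.1111² + 0.0926² + 0.1481² + 0.1667² + 0.1296² = 0.02779 + 0.03430 + 0.01234 + 0.00857 + 0.02193 + 0.02779 + 0.01680 = 0.14952 (working shown to 5 dp, full precision carried).
To 3 decimal places, D = 0.150.

0.150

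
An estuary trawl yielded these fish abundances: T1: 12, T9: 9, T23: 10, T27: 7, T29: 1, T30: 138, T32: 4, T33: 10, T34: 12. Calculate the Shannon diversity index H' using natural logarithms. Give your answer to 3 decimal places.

1.251

Total N = 12+9+10+7+1+138+4+10+12 = 203, so the proportions are 0.05911, 0.04433, 0.04926, 0.03448, 0.00493, 0.6798, 0.0197, 0.04926, 0.05911 (working shown to 5 dp, full precision carried).
Each pᵢ ln pᵢ term: 0.05911×(-2.82830)=-0.16719, 0.04433×(-3.11598)=-0.13815, 0.04926×(-3.01062)=-0.14831, 0.03448×(-3.36730)=-0.11611, 0.00493×(-5.31321)=-0.02617, 0.6798×(-0.38595)=-0.26237, 0.0197×(-3.92691)=-0.07738, 0.04926×(-3.01062)=-0.14831, 0.05911×(-2.82830)=-0.16719.
Sum = -1.25118, so H' = 1.251.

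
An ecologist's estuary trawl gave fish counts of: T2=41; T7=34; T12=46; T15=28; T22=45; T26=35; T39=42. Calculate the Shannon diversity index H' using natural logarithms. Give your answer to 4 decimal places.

Total N = 41+34+46+28+45+35+42 = 271, so the proportions are 0.151292, 0.125461, 0.169742, 0.103321, 0.166052, 0.129151, 0.154982 (working shown to 6 dp, full precision carried).
Each pᵢ ln pᵢ term: 0.151292×(-1.888547)=-0.285721, 0.125461×(-2.075758)=-0.260427, 0.169742×(-1.773477)=-0.301033, 0.103321×(-2.269914)=-0.234530, 0.166052×(-1.795456)=-0.298139, 0.129151×(-2.046771)=-0.264343, 0.154982×(-1.864449)=-0.288955.
Sum = -1.933148, so H' = 1.9331.

1.9331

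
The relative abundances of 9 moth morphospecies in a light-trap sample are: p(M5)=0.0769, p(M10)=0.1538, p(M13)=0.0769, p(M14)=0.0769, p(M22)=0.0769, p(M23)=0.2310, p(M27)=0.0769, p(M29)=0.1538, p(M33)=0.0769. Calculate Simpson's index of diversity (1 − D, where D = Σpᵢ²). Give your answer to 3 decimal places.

0.864

D = 0.0769² + 0.1538² + 0.0769² + 0.0769² + 0.0769² + 0.231² + 0.0769² + 0.1538² + 0.0769² = 0.00591 + 0.02365 + 0.00591 + 0.00591 + 0.00591 + 0.05336 + 0.00591 + 0.02365 + 0.00591 = 0.13615 (working shown to 5 dp, full precision carried).
So 1 − D = 0.86385, i.e. 0.864 to 3 decimal places.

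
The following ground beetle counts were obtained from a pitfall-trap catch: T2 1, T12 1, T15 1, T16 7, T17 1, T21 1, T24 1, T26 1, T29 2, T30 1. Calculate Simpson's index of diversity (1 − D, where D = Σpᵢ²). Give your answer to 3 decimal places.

0.789

Total N = 1+1+1+7+1+1+1+1+2+1 = 17, so the proportions are 0.05882, 0.05882, 0.05882, 0.41176, 0.05882, 0.05882, 0.05882, 0.05882, 0.11765, 0.05882 (working shown to 5 dp, full precision carried).
D = 0.05882² + 0.05882² + 0.05882² + 0.41176² + 0.05882² + 0.05882² + 0.05882² + 0.05882² + 0.11765² + 0.05882² = 0.00346 + 0.00346 + 0.00346 + 0.16955 + 0.00346 + 0.00346 + 0.00346 + 0.00346 + 0.01384 + 0.00346 = 0.21107.
So 1 − D = 0.78893, i.e. 0.789 to 3 decimal places.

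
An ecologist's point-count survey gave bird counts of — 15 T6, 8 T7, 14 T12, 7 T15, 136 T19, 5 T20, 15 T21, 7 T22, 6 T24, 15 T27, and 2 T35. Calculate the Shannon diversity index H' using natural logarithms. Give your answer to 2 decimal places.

Total N = 15+8+14+7+136+5+15+7+6+15+2 = 230, so the proportions are 0.0652, 0.0348, 0.0609, 0.0304, 0.5913, 0.0217, 0.0652, 0.0304, 0.0261, 0.0652, 0.0087 (working shown to 4 dp, full precision carried).
Each pᵢ ln pᵢ term: 0.0652×(-2.7300)=-0.1780, 0.0348×(-3.3586)=-0.1168, 0.0609×(-2.7990)=-0.1704, 0.0304×(-3.4922)=-0.1063, 0.5913×(-0.5254)=-0.3107, 0.0217×(-3.8286)=-0.0832, 0.0652×(-2.7300)=-0.1780, 0.0304×(-3.4922)=-0.1063, 0.0261×(-3.6463)=-0.0951, 0.0652×(-2.7300)=-0.1780, 0.0087×(-4.7449)=-0.0413.
Sum = -1.5642, so H' = 1.56.

1.56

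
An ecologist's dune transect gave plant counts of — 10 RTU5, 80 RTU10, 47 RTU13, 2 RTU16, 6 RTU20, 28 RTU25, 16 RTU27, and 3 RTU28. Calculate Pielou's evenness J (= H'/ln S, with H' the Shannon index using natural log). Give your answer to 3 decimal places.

Total N = 10+80+47+2+6+28+16+3 = 192, so the proportions are 0.05208, 0.41667, 0.24479, 0.01042, 0.03125, 0.14583, 0.08333, 0.01562 (working shown to 5 dp, full precision carried).
H' = −Σ pᵢ ln pᵢ = −((-0.15390) + (-0.36478) + (-0.34451) + (-0.04755) + (-0.10830) + (-0.28077) + (-0.20708) + (-0.06498)) = 1.57187.
With S = 8 species, ln S = 2.07944, so J = 1.57187/2.07944 = 0.75591, i.e. 0.756 to 3 decimal places.

0.756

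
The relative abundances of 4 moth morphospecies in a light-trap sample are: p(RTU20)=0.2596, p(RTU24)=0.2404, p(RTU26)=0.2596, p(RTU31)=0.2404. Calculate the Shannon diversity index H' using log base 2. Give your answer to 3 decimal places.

Each pᵢ log₂ pᵢ term (working shown to 5 dp, full precision carried): 0.2596×(-1.94564)=-0.50509, 0.2404×(-2.05649)=-0.49438, 0.2596×(-1.94564)=-0.50509, 0.2404×(-2.05649)=-0.49438.
Sum = -1.99894, so H' = 1.999.

1.999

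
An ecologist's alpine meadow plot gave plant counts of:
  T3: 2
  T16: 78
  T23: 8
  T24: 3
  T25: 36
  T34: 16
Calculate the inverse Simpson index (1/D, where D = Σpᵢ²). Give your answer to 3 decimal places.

2.651

Total N = 2+78+8+3+36+16 = 143, so the proportions are 0.013986, 0.545455, 0.055944, 0.020979, 0.251748, 0.111888 (working shown to 6 dp, full precision carried).
D = 0.013986² + 0.545455² + 0.055944² + 0.020979² + 0.251748² + 0.111888² = 0.000196 + 0.297521 + 0.003130 + 0.000440 + 0.063377 + 0.012519 = 0.377182.
So 1/D = 2.65124, i.e. 2.651 to 3 decimal places.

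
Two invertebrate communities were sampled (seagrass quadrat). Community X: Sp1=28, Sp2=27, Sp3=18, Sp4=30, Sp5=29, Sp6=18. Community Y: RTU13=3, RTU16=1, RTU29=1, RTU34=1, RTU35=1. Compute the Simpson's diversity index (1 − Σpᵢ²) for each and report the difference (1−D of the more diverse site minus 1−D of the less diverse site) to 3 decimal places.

0.092

Community X: N=150, proportions 0.186667, 0.18, 0.12, 0.2, 0.193333, 0.12, giving 1−D = 0.826578 (working shown to 6 dp, full precision carried).
Community Y: N=7, proportions 0.428571, 0.142857, 0.142857, 0.142857, 0.142857, giving 1−D = 0.734694.
Difference = |0.826578 − 0.734694| = 0.091884, i.e. 0.092 to 3 decimal places.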